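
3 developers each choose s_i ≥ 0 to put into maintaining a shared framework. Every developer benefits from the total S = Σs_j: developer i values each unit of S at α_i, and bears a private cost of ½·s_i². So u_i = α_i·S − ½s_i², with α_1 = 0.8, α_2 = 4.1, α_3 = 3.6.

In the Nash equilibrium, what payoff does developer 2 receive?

26.445

Developer i's FOC: ∂u_i/∂s_i = α_i − s_i = 0, so s_i* = α_i.
NE contributions = (0.8, 4.1, 3.6); S = 8.5.
u_2 = α_2·S − ½·(s_2)² = 4.1·8.5 − ½·4.1² = 26.445.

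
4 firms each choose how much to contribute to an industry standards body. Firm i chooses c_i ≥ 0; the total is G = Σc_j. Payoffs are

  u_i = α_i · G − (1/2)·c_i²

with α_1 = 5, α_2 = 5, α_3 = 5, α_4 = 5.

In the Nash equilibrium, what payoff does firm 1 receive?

87.5

Firm i's FOC: ∂u_i/∂c_i = α_i − c_i = 0, so c_i* = α_i.
NE contributions = (5, 5, 5, 5); G = 20.
u_1 = α_1·G − ½·(c_1)² = 5·20 − ½·5² = 87.5.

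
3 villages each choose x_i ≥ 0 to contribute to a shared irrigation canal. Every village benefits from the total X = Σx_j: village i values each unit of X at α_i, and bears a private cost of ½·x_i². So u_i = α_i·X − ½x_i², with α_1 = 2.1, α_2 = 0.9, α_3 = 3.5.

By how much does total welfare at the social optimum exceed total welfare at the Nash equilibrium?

29.86

Village i's FOC: ∂u_i/∂x_i = α_i − x_i = 0, so x_i* = α_i.
NE contributions = (2.1, 0.9, 3.5); X = 6.5.
W^NE = (Σα)·X − ½Σα_i² = 6.5² − ½·17.47 = 33.515.
Planner sets x_i = Σα_j = 6.5 for every i, so X^SO = 3·6.5 = 19.5.
W^SO = (Σα)·X^SO − ½·3·(Σα)² = (3/2)·6.5² = 63.375.
Deadweight loss = W^SO − W^NE = 29.86.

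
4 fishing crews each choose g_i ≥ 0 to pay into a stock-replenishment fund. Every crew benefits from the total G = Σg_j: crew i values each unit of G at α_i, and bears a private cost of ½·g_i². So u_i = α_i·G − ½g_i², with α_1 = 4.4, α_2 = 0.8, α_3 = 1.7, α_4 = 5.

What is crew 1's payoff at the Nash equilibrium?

Crew i's FOC: ∂u_i/∂g_i = α_i − g_i = 0, so g_i* = α_i.
NE contributions = (4.4, 0.8, 1.7, 5); G = 11.9.
u_1 = α_1·G − ½·(g_1)² = 4.4·11.9 − ½·4.4² = 42.68.

42.68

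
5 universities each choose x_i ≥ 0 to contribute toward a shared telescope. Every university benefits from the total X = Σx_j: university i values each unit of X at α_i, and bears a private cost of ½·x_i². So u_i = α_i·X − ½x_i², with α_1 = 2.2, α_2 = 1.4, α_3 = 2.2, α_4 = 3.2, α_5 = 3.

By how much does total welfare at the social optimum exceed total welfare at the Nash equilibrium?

231.44

University i's FOC: ∂u_i/∂x_i = α_i − x_i = 0, so x_i* = α_i.
NE contributions = (2.2, 1.4, 2.2, 3.2, 3); X = 12.
W^NE = (Σα)·X − ½Σα_i² = 12² − ½·30.88 = 128.56.
Planner sets x_i = Σα_j = 12 for every i, so X^SO = 5·12 = 60.
W^SO = (Σα)·X^SO − ½·5·(Σα)² = (5/2)·12² = 360.
Deadweight loss = W^SO − W^NE = 231.44.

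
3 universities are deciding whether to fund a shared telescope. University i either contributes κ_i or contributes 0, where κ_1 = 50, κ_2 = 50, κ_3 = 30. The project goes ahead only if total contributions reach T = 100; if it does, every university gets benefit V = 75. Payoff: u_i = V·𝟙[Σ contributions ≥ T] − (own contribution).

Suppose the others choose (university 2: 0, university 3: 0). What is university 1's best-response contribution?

Others' total = 0. Even contributing 50 gives 50 < 100: no benefit either way.
Best response: 0.

0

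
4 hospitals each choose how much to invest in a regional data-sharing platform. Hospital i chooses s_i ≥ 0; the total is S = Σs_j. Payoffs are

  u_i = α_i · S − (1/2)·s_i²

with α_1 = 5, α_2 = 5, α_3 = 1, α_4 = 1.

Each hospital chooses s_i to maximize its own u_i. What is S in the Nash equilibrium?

Hospital i's FOC: ∂u_i/∂s_i = α_i − s_i = 0, so s_i* = α_i.
NE contributions = (5, 5, 1, 1); S = 12.

12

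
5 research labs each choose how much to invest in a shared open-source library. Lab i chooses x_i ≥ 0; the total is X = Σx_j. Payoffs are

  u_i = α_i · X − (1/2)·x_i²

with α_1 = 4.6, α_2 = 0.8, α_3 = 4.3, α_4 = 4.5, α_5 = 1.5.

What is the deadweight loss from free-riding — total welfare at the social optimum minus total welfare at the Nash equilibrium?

Lab i's FOC: ∂u_i/∂x_i = α_i − x_i = 0, so x_i* = α_i.
NE contributions = (4.6, 0.8, 4.3, 4.5, 1.5); X = 15.7.
W^NE = (Σα)·X − ½Σα_i² = 15.7² − ½·62.79 = 215.095.
Planner sets x_i = Σα_j = 15.7 for every i, so X^SO = 5·15.7 = 78.5.
W^SO = (Σα)·X^SO − ½·5·(Σα)² = (5/2)·15.7² = 616.225.
Deadweight loss = W^SO − W^NE = 401.13.

401.13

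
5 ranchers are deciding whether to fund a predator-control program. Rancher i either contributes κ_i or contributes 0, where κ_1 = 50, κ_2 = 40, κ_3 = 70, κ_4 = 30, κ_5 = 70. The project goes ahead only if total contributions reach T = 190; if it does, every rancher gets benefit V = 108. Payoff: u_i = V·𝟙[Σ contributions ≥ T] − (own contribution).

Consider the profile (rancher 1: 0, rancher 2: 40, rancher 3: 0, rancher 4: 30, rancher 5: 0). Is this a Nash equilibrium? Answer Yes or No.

Total = 70 < 190: not provided.
Rancher 1 (pledges 0, payoff 0): pledging 50 → total 120, payoff -50. No gain.
Rancher 2 (pledges 40, payoff -40): dropping to 0 → total 30, payoff 0. Profitable deviation.

No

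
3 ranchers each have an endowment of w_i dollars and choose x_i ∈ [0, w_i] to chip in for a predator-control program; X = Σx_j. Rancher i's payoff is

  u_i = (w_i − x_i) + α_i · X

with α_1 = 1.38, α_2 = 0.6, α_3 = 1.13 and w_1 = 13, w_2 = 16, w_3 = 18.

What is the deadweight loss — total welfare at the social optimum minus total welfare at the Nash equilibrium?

33.76

∂u_i/∂x_i = α_i − 1, so rancher i contributes w_i if α_i > 1, else 0.
α_i > 1 for i ∈ {1, 3}; NE contributions (13, 0, 18), X = 31.
W^NE = Σw_i − X^NE + (Σα_i)·X^NE = 47 + 2.11·31 = 112.41.
Planner: ∂(Σu_j)/∂x_i = Σα_j − 1 = 2.11 > 0, so everyone contributes w_i; X^SO = 47, W^SO = 47 + 2.11·47 = 146.17.
Deadweight loss = 33.76.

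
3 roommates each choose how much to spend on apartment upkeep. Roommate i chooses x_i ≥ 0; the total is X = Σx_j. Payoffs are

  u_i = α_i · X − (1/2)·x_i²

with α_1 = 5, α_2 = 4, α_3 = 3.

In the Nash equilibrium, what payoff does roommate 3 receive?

Roommate i's FOC: ∂u_i/∂x_i = α_i − x_i = 0, so x_i* = α_i.
NE contributions = (5, 4, 3); X = 12.
u_3 = α_3·X − ½·(x_3)² = 3·12 − ½·3² = 31.5.

31.5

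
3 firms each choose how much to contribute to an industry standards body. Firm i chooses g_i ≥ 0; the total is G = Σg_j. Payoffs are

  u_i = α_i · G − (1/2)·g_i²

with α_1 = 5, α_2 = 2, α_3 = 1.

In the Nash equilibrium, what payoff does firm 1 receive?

27.5

Firm i's FOC: ∂u_i/∂g_i = α_i − g_i = 0, so g_i* = α_i.
NE contributions = (5, 2, 1); G = 8.
u_1 = α_1·G − ½·(g_1)² = 5·8 − ½·5² = 27.5.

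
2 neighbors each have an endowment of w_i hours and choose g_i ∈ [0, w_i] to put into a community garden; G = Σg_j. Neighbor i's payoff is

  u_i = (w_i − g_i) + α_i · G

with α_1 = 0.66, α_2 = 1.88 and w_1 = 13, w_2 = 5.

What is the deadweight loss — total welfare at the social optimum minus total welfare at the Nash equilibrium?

∂u_i/∂g_i = α_i − 1, so neighbor i contributes w_i if α_i > 1, else 0.
α_i > 1 for i ∈ {2}; NE contributions (0, 5), G = 5.
W^NE = Σw_i − G^NE + (Σα_i)·G^NE = 18 + 1.54·5 = 25.7.
Planner: ∂(Σu_j)/∂g_i = Σα_j − 1 = 1.54 > 0, so everyone contributes w_i; G^SO = 18, W^SO = 18 + 1.54·18 = 45.72.
Deadweight loss = 20.02.

20.02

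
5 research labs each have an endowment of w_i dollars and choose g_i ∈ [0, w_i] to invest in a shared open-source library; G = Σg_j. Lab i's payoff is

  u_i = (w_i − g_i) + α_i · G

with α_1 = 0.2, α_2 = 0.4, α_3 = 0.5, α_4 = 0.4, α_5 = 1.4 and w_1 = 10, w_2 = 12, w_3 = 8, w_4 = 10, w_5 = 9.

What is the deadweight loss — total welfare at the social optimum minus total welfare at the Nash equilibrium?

∂u_i/∂g_i = α_i − 1, so lab i contributes w_i if α_i > 1, else 0.
α_i > 1 for i ∈ {5}; NE contributions (0, 0, 0, 0, 9), G = 9.
W^NE = Σw_i − G^NE + (Σα_i)·G^NE = 49 + 1.9·9 = 66.1.
Planner: ∂(Σu_j)/∂g_i = Σα_j − 1 = 1.9 > 0, so everyone contributes w_i; G^SO = 49, W^SO = 49 + 1.9·49 = 142.1.
Deadweight loss = 76.

76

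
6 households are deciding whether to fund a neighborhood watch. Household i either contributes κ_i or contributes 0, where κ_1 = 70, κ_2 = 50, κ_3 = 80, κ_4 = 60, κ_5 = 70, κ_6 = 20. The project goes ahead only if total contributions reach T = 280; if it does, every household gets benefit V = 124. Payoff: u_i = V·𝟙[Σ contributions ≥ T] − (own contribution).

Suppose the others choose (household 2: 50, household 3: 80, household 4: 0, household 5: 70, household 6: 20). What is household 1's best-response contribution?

Others' total = 220. Contributing 70 brings total to 290 ≥ 280: gain V − κ_1 = 54.
Best response: 70.

70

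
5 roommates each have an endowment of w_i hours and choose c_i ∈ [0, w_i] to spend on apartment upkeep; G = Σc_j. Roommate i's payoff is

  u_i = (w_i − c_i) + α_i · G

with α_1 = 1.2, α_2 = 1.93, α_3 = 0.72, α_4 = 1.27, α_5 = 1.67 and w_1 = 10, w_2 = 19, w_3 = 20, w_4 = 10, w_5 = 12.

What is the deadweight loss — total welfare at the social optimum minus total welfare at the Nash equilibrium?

115.8

∂u_i/∂c_i = α_i − 1, so roommate i contributes w_i if α_i > 1, else 0.
α_i > 1 for i ∈ {1, 2, 4, 5}; NE contributions (10, 19, 0, 10, 12), G = 51.
W^NE = Σw_i − G^NE + (Σα_i)·G^NE = 71 + 5.79·51 = 366.29.
Planner: ∂(Σu_j)/∂c_i = Σα_j − 1 = 5.79 > 0, so everyone contributes w_i; G^SO = 71, W^SO = 71 + 5.79·71 = 482.09.
Deadweight loss = 115.8.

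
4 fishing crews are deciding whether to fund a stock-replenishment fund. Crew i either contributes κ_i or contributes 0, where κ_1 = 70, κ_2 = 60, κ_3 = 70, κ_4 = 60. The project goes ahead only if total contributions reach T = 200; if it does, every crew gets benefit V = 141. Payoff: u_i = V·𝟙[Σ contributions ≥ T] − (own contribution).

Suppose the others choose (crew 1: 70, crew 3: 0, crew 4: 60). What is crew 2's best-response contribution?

Others' total = 130. Even contributing 60 gives 190 < 200: no benefit either way.
Best response: 0.

0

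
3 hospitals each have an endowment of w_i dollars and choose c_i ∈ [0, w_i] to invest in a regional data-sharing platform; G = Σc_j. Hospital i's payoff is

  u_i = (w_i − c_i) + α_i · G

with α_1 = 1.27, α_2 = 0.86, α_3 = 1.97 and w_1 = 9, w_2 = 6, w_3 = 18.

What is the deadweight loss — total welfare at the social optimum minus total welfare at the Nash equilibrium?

18.6

∂u_i/∂c_i = α_i − 1, so hospital i contributes w_i if α_i > 1, else 0.
α_i > 1 for i ∈ {1, 3}; NE contributions (9, 0, 18), G = 27.
W^NE = Σw_i − G^NE + (Σα_i)·G^NE = 33 + 3.1·27 = 116.7.
Planner: ∂(Σu_j)/∂c_i = Σα_j − 1 = 3.1 > 0, so everyone contributes w_i; G^SO = 33, W^SO = 33 + 3.1·33 = 135.3.
Deadweight loss = 18.6.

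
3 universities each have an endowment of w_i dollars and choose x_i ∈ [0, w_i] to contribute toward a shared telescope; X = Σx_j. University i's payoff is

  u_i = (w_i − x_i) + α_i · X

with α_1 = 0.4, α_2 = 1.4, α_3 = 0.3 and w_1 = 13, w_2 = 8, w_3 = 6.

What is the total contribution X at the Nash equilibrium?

∂u_i/∂x_i = α_i − 1, so university i contributes w_i if α_i > 1, else 0.
α_i > 1 for i ∈ {2}; NE contributions (0, 8, 0), X = 8.

8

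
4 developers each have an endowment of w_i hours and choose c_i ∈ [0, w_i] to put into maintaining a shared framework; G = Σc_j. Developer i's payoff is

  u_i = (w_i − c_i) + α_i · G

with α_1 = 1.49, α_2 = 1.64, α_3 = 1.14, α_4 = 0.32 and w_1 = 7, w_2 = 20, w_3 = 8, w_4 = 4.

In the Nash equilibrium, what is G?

∂u_i/∂c_i = α_i − 1, so developer i contributes w_i if α_i > 1, else 0.
α_i > 1 for i ∈ {1, 2, 3}; NE contributions (7, 20, 8, 0), G = 35.

35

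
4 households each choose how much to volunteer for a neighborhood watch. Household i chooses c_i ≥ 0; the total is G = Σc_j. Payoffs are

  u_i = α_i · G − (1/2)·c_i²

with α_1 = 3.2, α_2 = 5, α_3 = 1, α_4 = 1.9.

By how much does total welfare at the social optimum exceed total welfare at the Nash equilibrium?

143.135

Household i's FOC: ∂u_i/∂c_i = α_i − c_i = 0, so c_i* = α_i.
NE contributions = (3.2, 5, 1, 1.9); G = 11.1.
W^NE = (Σα)·G − ½Σα_i² = 11.1² − ½·39.85 = 103.285.
Planner sets c_i = Σα_j = 11.1 for every i, so G^SO = 4·11.1 = 44.4.
W^SO = (Σα)·G^SO − ½·4·(Σα)² = (4/2)·11.1² = 246.42.
Deadweight loss = W^SO − W^NE = 143.135.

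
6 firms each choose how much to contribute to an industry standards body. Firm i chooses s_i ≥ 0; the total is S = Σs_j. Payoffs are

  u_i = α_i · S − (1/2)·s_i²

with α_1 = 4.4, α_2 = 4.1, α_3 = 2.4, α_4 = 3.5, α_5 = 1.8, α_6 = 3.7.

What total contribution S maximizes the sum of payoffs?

Planner FOC: ∂(Σu_j)/∂s_i = (Σα_j) − s_i = 0, so s_i^SO = Σα_j = 19.9 for every i; S^SO = 119.4.

119.4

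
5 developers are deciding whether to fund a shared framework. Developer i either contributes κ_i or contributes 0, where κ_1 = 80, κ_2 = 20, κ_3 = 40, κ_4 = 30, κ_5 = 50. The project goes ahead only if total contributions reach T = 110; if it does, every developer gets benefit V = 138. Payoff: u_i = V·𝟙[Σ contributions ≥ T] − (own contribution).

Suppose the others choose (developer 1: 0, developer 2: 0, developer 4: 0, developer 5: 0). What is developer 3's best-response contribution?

Others' total = 0. Even contributing 40 gives 40 < 110: no benefit either way.
Best response: 0.

0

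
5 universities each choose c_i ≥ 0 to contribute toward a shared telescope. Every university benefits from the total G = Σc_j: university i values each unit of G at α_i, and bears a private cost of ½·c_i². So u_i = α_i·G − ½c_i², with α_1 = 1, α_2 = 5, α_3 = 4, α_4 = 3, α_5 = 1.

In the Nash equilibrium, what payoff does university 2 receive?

University i's FOC: ∂u_i/∂c_i = α_i − c_i = 0, so c_i* = α_i.
NE contributions = (1, 5, 4, 3, 1); G = 14.
u_2 = α_2·G − ½·(c_2)² = 5·14 − ½·5² = 57.5.

57.5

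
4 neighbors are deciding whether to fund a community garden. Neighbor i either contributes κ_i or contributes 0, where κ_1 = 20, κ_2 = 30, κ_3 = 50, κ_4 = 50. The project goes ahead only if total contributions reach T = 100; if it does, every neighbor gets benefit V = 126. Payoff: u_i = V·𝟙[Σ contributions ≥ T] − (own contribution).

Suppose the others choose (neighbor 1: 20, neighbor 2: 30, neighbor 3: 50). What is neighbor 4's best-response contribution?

Others' total = 100 ≥ 100; contributing adds cost 50 for no extra benefit.
Best response: 0.

0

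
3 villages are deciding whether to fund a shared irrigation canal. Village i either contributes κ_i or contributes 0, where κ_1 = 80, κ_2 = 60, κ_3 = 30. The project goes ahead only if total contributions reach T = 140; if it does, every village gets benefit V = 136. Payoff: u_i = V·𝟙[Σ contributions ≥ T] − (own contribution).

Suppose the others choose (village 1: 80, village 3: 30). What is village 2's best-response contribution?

60

Others' total = 110. Contributing 60 brings total to 170 ≥ 140: gain V − κ_2 = 76.
Best response: 60.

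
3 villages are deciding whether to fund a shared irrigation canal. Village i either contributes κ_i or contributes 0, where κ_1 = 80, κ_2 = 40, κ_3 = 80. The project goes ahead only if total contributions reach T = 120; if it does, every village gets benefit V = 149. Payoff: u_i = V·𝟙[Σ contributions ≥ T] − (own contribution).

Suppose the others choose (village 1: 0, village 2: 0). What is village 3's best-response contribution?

0

Others' total = 0. Even contributing 80 gives 80 < 120: no benefit either way.
Best response: 0.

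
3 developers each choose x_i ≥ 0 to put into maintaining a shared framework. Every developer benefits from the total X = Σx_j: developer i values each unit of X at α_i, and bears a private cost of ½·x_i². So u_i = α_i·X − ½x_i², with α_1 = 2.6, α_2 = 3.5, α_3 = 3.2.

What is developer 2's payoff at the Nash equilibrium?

Developer i's FOC: ∂u_i/∂x_i = α_i − x_i = 0, so x_i* = α_i.
NE contributions = (2.6, 3.5, 3.2); X = 9.3.
u_2 = α_2·X − ½·(x_2)² = 3.5·9.3 − ½·3.5² = 26.425.

26.425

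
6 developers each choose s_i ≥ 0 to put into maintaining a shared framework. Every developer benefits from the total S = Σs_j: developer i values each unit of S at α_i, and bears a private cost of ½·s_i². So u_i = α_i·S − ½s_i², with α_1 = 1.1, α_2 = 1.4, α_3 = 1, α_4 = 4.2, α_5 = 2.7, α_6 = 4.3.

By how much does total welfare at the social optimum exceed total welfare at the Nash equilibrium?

Developer i's FOC: ∂u_i/∂s_i = α_i − s_i = 0, so s_i* = α_i.
NE contributions = (1.1, 1.4, 1, 4.2, 2.7, 4.3); S = 14.7.
W^NE = (Σα)·S − ½Σα_i² = 14.7² − ½·47.59 = 192.295.
Planner sets s_i = Σα_j = 14.7 for every i, so S^SO = 6·14.7 = 88.2.
W^SO = (Σα)·S^SO − ½·6·(Σα)² = (6/2)·14.7² = 648.27.
Deadweight loss = W^SO − W^NE = 455.975.

455.975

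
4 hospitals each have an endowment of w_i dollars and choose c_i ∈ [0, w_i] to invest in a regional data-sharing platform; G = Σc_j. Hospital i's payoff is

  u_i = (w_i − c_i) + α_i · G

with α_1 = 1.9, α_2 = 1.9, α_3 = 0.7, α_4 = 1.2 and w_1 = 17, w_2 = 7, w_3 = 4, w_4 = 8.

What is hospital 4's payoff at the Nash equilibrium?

38.4

∂u_i/∂c_i = α_i − 1, so hospital i contributes w_i if α_i > 1, else 0.
α_i > 1 for i ∈ {1, 2, 4}; NE contributions (17, 7, 0, 8), G = 32.
u_4 = (8 − 8) + 1.2·32 = 38.4.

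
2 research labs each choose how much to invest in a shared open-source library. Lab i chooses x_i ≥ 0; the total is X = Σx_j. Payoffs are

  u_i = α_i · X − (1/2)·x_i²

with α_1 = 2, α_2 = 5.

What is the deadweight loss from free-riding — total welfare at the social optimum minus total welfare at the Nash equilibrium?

14.5

Lab i's FOC: ∂u_i/∂x_i = α_i − x_i = 0, so x_i* = α_i.
NE contributions = (2, 5); X = 7.
W^NE = (Σα)·X − ½Σα_i² = 7² − ½·29 = 34.5.
Planner sets x_i = Σα_j = 7 for every i, so X^SO = 2·7 = 14.
W^SO = (Σα)·X^SO − ½·2·(Σα)² = (2/2)·7² = 49.
Deadweight loss = W^SO − W^NE = 14.5.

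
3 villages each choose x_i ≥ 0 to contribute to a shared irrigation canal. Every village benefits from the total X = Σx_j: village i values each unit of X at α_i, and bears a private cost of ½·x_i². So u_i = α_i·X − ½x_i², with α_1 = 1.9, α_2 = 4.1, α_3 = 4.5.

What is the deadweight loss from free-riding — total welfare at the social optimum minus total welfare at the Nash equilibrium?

Village i's FOC: ∂u_i/∂x_i = α_i − x_i = 0, so x_i* = α_i.
NE contributions = (1.9, 4.1, 4.5); X = 10.5.
W^NE = (Σα)·X − ½Σα_i² = 10.5² − ½·40.67 = 89.915.
Planner sets x_i = Σα_j = 10.5 for every i, so X^SO = 3·10.5 = 31.5.
W^SO = (Σα)·X^SO − ½·3·(Σα)² = (3/2)·10.5² = 165.375.
Deadweight loss = W^SO − W^NE = 75.46.

75.46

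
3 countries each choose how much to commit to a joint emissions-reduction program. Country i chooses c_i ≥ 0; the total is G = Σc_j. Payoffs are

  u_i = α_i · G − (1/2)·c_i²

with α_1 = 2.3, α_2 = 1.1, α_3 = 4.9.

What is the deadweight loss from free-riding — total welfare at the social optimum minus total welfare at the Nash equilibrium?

49.7

Country i's FOC: ∂u_i/∂c_i = α_i − c_i = 0, so c_i* = α_i.
NE contributions = (2.3, 1.1, 4.9); G = 8.3.
W^NE = (Σα)·G − ½Σα_i² = 8.3² − ½·30.51 = 53.635.
Planner sets c_i = Σα_j = 8.3 for every i, so G^SO = 3·8.3 = 24.9.
W^SO = (Σα)·G^SO − ½·3·(Σα)² = (3/2)·8.3² = 103.335.
Deadweight loss = W^SO − W^NE = 49.7.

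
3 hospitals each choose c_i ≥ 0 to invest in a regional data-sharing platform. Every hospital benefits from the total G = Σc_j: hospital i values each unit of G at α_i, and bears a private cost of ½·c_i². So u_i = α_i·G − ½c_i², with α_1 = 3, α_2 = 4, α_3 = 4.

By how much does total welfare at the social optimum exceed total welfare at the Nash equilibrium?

Hospital i's FOC: ∂u_i/∂c_i = α_i − c_i = 0, so c_i* = α_i.
NE contributions = (3, 4, 4); G = 11.
W^NE = (Σα)·G − ½Σα_i² = 11² − ½·41 = 100.5.
Planner sets c_i = Σα_j = 11 for every i, so G^SO = 3·11 = 33.
W^SO = (Σα)·G^SO − ½·3·(Σα)² = (3/2)·11² = 181.5.
Deadweight loss = W^SO − W^NE = 81.

81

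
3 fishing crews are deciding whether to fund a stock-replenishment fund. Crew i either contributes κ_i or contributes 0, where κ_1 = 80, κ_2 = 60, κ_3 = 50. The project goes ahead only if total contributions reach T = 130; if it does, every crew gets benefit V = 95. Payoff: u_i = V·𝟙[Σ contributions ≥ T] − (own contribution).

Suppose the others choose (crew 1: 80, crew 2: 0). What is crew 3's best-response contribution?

Others' total = 80. Contributing 50 brings total to 130 ≥ 130: gain V − κ_3 = 45.
Best response: 50.

50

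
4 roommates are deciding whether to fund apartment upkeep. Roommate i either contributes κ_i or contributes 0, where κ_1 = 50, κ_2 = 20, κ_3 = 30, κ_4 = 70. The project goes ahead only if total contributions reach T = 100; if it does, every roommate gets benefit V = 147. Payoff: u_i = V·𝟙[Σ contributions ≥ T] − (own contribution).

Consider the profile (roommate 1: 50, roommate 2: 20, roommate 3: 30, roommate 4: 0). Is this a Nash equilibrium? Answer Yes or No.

Yes

Total = 100 ≥ 100: provided.
Roommate 1 (pledges 50, payoff 97): dropping to 0 → total 50, payoff 0. No gain.
Roommate 2 (pledges 20, payoff 127): dropping to 0 → total 80, payoff 0. No gain.
Roommate 3 (pledges 30, payoff 117): dropping to 0 → total 70, payoff 0. No gain.
Roommate 4 (pledges 0, payoff 147): pledging 70 → total 170, payoff 77. No gain.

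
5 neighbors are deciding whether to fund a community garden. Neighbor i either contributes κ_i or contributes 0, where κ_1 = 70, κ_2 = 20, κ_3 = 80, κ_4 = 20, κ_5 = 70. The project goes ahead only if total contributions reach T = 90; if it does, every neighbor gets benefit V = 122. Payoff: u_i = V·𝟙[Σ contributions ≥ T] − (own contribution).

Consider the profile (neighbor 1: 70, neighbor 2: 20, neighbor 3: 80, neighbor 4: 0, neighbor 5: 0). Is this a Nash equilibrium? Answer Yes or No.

No

Total = 170 ≥ 90: provided.
Neighbor 1 (pledges 70, payoff 52): dropping to 0 → total 100, payoff 122. Profitable deviation.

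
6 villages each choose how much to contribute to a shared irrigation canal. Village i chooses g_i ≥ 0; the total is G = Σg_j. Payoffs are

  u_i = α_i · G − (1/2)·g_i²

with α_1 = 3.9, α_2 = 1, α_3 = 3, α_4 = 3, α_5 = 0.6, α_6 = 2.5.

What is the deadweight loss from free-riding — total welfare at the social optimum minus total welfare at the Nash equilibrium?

Village i's FOC: ∂u_i/∂g_i = α_i − g_i = 0, so g_i* = α_i.
NE contributions = (3.9, 1, 3, 3, 0.6, 2.5); G = 14.
W^NE = (Σα)·G − ½Σα_i² = 14² − ½·40.82 = 175.59.
Planner sets g_i = Σα_j = 14 for every i, so G^SO = 6·14 = 84.
W^SO = (Σα)·G^SO − ½·6·(Σα)² = (6/2)·14² = 588.
Deadweight loss = W^SO − W^NE = 412.41.

412.41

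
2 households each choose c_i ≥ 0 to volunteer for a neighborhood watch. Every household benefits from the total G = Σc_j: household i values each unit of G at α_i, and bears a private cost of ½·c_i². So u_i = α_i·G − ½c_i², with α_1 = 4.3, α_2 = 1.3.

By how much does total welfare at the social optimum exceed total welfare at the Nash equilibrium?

Household i's FOC: ∂u_i/∂c_i = α_i − c_i = 0, so c_i* = α_i.
NE contributions = (4.3, 1.3); G = 5.6.
W^NE = (Σα)·G − ½Σα_i² = 5.6² − ½·20.18 = 21.27.
Planner sets c_i = Σα_j = 5.6 for every i, so G^SO = 2·5.6 = 11.2.
W^SO = (Σα)·G^SO − ½·2·(Σα)² = (2/2)·5.6² = 31.36.
Deadweight loss = W^SO − W^NE = 10.09.

10.09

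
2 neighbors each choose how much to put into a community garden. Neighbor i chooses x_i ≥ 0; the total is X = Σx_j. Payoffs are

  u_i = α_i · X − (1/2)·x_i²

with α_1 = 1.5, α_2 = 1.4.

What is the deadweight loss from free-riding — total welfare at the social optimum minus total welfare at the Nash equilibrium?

2.105

Neighbor i's FOC: ∂u_i/∂x_i = α_i − x_i = 0, so x_i* = α_i.
NE contributions = (1.5, 1.4); X = 2.9.
W^NE = (Σα)·X − ½Σα_i² = 2.9² − ½·4.21 = 6.305.
Planner sets x_i = Σα_j = 2.9 for every i, so X^SO = 2·2.9 = 5.8.
W^SO = (Σα)·X^SO − ½·2·(Σα)² = (2/2)·2.9² = 8.41.
Deadweight loss = W^SO − W^NE = 2.105.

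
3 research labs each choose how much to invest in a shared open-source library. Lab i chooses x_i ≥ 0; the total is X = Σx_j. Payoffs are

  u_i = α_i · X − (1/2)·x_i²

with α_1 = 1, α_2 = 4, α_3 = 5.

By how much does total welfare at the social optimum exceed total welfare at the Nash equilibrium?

Lab i's FOC: ∂u_i/∂x_i = α_i − x_i = 0, so x_i* = α_i.
NE contributions = (1, 4, 5); X = 10.
W^NE = (Σα)·X − ½Σα_i² = 10² − ½·42 = 79.
Planner sets x_i = Σα_j = 10 for every i, so X^SO = 3·10 = 30.
W^SO = (Σα)·X^SO − ½·3·(Σα)² = (3/2)·10² = 150.
Deadweight loss = W^SO − W^NE = 71.

71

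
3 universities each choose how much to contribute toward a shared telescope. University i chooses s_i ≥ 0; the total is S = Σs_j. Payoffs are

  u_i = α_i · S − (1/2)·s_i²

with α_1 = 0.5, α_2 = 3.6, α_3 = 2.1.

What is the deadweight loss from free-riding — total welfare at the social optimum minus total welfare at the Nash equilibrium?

University i's FOC: ∂u_i/∂s_i = α_i − s_i = 0, so s_i* = α_i.
NE contributions = (0.5, 3.6, 2.1); S = 6.2.
W^NE = (Σα)·S − ½Σα_i² = 6.2² − ½·17.62 = 29.63.
Planner sets s_i = Σα_j = 6.2 for every i, so S^SO = 3·6.2 = 18.6.
W^SO = (Σα)·S^SO − ½·3·(Σα)² = (3/2)·6.2² = 57.66.
Deadweight loss = W^SO − W^NE = 28.03.

28.03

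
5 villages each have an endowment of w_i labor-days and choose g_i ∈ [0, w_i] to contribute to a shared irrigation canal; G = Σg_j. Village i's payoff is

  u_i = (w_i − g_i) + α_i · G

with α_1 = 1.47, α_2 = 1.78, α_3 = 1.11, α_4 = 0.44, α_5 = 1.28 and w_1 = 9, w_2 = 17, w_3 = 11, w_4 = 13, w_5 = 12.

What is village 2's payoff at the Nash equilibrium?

87.22

∂u_i/∂g_i = α_i − 1, so village i contributes w_i if α_i > 1, else 0.
α_i > 1 for i ∈ {1, 2, 3, 5}; NE contributions (9, 17, 11, 0, 12), G = 49.
u_2 = (17 − 17) + 1.78·49 = 87.22.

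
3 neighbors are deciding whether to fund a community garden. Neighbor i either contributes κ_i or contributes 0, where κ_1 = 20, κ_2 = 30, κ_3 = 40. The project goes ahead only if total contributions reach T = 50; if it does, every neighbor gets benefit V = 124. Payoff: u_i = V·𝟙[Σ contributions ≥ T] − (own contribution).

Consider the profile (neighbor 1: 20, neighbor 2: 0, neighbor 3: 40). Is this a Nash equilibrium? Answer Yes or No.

Total = 60 ≥ 50: provided.
Neighbor 1 (pledges 20, payoff 104): dropping to 0 → total 40, payoff 0. No gain.
Neighbor 2 (pledges 0, payoff 124): pledging 30 → total 90, payoff 94. No gain.
Neighbor 3 (pledges 40, payoff 84): dropping to 0 → total 20, payoff 0. No gain.

Yes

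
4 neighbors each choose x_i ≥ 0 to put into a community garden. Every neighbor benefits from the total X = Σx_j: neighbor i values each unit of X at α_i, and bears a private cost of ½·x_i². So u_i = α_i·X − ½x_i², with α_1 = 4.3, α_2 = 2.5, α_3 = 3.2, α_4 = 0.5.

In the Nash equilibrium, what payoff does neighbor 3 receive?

Neighbor i's FOC: ∂u_i/∂x_i = α_i − x_i = 0, so x_i* = α_i.
NE contributions = (4.3, 2.5, 3.2, 0.5); X = 10.5.
u_3 = α_3·X − ½·(x_3)² = 3.2·10.5 − ½·3.2² = 28.48.

28.48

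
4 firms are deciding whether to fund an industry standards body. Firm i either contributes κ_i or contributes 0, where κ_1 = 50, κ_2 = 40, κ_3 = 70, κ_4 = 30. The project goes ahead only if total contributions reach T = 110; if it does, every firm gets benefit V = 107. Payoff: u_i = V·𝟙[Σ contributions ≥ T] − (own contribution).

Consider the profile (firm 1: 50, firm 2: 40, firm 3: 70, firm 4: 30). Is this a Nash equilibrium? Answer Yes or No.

No

Total = 190 ≥ 110: provided.
Firm 1 (pledges 50, payoff 57): dropping to 0 → total 140, payoff 107. Profitable deviation.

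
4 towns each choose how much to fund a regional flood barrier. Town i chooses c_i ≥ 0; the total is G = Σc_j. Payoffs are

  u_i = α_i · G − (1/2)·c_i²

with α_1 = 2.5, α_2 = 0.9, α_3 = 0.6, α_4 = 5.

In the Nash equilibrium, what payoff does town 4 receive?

32.5

Town i's FOC: ∂u_i/∂c_i = α_i − c_i = 0, so c_i* = α_i.
NE contributions = (2.5, 0.9, 0.6, 5); G = 9.
u_4 = α_4·G − ½·(c_4)² = 5·9 − ½·5² = 32.5.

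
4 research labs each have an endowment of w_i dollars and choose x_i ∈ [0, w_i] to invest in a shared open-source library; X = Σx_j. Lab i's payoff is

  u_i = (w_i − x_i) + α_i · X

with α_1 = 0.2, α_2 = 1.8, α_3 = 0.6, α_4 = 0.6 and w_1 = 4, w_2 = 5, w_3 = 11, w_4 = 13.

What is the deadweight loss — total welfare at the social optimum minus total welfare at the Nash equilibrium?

∂u_i/∂x_i = α_i − 1, so lab i contributes w_i if α_i > 1, else 0.
α_i > 1 for i ∈ {2}; NE contributions (0, 5, 0, 0), X = 5.
W^NE = Σw_i − X^NE + (Σα_i)·X^NE = 33 + 2.2·5 = 44.
Planner: ∂(Σu_j)/∂x_i = Σα_j − 1 = 2.2 > 0, so everyone contributes w_i; X^SO = 33, W^SO = 33 + 2.2·33 = 105.6.
Deadweight loss = 61.6.

61.6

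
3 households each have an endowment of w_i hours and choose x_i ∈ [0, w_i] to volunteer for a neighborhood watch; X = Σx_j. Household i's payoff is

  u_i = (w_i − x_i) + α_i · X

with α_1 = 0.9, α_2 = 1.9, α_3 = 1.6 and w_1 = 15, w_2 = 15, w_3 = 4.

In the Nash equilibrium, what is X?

19

∂u_i/∂x_i = α_i − 1, so household i contributes w_i if α_i > 1, else 0.
α_i > 1 for i ∈ {2, 3}; NE contributions (0, 15, 4), X = 19.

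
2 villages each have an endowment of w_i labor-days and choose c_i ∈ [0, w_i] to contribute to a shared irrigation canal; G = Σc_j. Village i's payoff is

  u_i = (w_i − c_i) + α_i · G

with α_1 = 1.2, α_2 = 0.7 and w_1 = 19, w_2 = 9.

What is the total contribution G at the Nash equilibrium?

19

∂u_i/∂c_i = α_i − 1, so village i contributes w_i if α_i > 1, else 0.
α_i > 1 for i ∈ {1}; NE contributions (19, 0), G = 19.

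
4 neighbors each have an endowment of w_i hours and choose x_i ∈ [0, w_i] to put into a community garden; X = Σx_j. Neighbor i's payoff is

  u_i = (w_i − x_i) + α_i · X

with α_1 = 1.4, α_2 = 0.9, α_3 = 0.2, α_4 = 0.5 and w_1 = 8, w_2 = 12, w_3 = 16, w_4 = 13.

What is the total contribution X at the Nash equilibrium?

∂u_i/∂x_i = α_i − 1, so neighbor i contributes w_i if α_i > 1, else 0.
α_i > 1 for i ∈ {1}; NE contributions (8, 0, 0, 0), X = 8.

8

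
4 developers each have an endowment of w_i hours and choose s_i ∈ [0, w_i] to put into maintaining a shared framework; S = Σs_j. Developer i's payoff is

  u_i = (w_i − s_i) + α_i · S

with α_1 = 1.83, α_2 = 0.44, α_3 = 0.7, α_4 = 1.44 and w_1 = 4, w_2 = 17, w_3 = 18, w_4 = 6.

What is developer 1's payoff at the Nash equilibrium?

18.3

∂u_i/∂s_i = α_i − 1, so developer i contributes w_i if α_i > 1, else 0.
α_i > 1 for i ∈ {1, 4}; NE contributions (4, 0, 0, 6), S = 10.
u_1 = (4 − 4) + 1.83·10 = 18.3.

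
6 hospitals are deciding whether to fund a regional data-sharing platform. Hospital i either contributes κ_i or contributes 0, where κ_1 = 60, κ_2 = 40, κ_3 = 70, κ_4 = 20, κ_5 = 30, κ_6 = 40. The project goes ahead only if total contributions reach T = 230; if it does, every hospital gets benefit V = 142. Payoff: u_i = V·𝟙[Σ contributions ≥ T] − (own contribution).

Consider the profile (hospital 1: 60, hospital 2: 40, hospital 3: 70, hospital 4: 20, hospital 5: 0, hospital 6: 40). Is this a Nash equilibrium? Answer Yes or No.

Total = 230 ≥ 230: provided.
Hospital 1 (pledges 60, payoff 82): dropping to 0 → total 170, payoff 0. No gain.
Hospital 2 (pledges 40, payoff 102): dropping to 0 → total 190, payoff 0. No gain.
Hospital 3 (pledges 70, payoff 72): dropping to 0 → total 160, payoff 0. No gain.
Hospital 4 (pledges 20, payoff 122): dropping to 0 → total 210, payoff 0. No gain.
Hospital 5 (pledges 0, payoff 142): pledging 30 → total 260, payoff 112. No gain.
Hospital 6 (pledges 40, payoff 102): dropping to 0 → total 190, payoff 0. No gain.

Yes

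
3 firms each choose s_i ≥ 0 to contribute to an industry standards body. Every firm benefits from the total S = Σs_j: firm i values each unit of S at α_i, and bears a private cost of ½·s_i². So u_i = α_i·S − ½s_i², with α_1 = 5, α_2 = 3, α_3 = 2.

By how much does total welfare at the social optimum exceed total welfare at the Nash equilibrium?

69

Firm i's FOC: ∂u_i/∂s_i = α_i − s_i = 0, so s_i* = α_i.
NE contributions = (5, 3, 2); S = 10.
W^NE = (Σα)·S − ½Σα_i² = 10² − ½·38 = 81.
Planner sets s_i = Σα_j = 10 for every i, so S^SO = 3·10 = 30.
W^SO = (Σα)·S^SO − ½·3·(Σα)² = (3/2)·10² = 150.
Deadweight loss = W^SO − W^NE = 69.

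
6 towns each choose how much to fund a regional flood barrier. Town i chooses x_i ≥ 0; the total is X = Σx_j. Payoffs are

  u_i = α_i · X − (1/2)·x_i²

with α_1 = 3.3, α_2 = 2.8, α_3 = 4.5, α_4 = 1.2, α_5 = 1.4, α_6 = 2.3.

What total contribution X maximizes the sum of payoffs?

93

Planner FOC: ∂(Σu_j)/∂x_i = (Σα_j) − x_i = 0, so x_i^SO = Σα_j = 15.5 for every i; X^SO = 93.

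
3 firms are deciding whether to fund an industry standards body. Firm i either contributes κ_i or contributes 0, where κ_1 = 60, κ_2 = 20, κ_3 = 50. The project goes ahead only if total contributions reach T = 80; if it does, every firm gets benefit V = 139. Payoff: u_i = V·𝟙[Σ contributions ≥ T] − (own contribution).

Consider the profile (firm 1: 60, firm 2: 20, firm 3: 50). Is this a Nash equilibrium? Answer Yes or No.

Total = 130 ≥ 80: provided.
Firm 1 (pledges 60, payoff 79): dropping to 0 → total 70, payoff 0. No gain.
Firm 2 (pledges 20, payoff 119): dropping to 0 → total 110, payoff 139. Profitable deviation.

No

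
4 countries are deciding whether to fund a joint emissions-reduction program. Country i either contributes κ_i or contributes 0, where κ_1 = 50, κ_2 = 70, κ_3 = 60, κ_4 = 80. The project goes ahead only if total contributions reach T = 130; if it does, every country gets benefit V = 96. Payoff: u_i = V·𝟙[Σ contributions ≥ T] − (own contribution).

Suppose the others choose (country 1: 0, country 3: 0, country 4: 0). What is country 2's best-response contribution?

0

Others' total = 0. Even contributing 70 gives 70 < 130: no benefit either way.
Best response: 0.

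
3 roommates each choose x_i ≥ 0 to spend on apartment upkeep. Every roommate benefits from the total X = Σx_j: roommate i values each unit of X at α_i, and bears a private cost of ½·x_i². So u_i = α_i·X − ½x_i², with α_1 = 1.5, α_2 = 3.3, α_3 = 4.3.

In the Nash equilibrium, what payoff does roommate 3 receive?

29.885

Roommate i's FOC: ∂u_i/∂x_i = α_i − x_i = 0, so x_i* = α_i.
NE contributions = (1.5, 3.3, 4.3); X = 9.1.
u_3 = α_3·X − ½·(x_3)² = 4.3·9.1 − ½·4.3² = 29.885.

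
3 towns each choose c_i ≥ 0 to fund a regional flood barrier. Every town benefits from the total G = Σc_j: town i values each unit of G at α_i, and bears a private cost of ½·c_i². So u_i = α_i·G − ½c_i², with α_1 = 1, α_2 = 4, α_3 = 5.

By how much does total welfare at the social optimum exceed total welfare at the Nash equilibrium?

Town i's FOC: ∂u_i/∂c_i = α_i − c_i = 0, so c_i* = α_i.
NE contributions = (1, 4, 5); G = 10.
W^NE = (Σα)·G − ½Σα_i² = 10² − ½·42 = 79.
Planner sets c_i = Σα_j = 10 for every i, so G^SO = 3·10 = 30.
W^SO = (Σα)·G^SO − ½·3·(Σα)² = (3/2)·10² = 150.
Deadweight loss = W^SO − W^NE = 71.

71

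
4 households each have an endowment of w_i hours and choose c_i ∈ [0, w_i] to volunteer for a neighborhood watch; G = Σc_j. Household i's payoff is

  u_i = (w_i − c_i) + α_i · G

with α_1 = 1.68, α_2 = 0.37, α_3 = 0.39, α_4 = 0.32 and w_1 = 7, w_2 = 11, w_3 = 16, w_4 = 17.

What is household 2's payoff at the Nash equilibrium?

13.59

∂u_i/∂c_i = α_i − 1, so household i contributes w_i if α_i > 1, else 0.
α_i > 1 for i ∈ {1}; NE contributions (7, 0, 0, 0), G = 7.
u_2 = (11 − 0) + 0.37·7 = 13.59.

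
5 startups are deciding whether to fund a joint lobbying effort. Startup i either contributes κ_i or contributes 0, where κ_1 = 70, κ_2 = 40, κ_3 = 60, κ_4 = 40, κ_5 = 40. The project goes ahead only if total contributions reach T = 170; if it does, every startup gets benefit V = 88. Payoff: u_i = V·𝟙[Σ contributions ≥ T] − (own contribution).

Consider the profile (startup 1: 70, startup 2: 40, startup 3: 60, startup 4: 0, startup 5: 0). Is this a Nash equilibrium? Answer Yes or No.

Yes

Total = 170 ≥ 170: provided.
Startup 1 (pledges 70, payoff 18): dropping to 0 → total 100, payoff 0. No gain.
Startup 2 (pledges 40, payoff 48): dropping to 0 → total 130, payoff 0. No gain.
Startup 3 (pledges 60, payoff 28): dropping to 0 → total 110, payoff 0. No gain.
Startup 4 (pledges 0, payoff 88): pledging 40 → total 210, payoff 48. No gain.
Startup 5 (pledges 0, payoff 88): pledging 40 → total 210, payoff 48. No gain.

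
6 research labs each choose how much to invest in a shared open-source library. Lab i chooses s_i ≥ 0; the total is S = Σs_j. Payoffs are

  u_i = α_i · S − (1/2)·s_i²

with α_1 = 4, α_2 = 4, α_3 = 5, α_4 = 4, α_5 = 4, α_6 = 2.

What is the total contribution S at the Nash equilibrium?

23

Lab i's FOC: ∂u_i/∂s_i = α_i − s_i = 0, so s_i* = α_i.
NE contributions = (4, 4, 5, 4, 4, 2); S = 23.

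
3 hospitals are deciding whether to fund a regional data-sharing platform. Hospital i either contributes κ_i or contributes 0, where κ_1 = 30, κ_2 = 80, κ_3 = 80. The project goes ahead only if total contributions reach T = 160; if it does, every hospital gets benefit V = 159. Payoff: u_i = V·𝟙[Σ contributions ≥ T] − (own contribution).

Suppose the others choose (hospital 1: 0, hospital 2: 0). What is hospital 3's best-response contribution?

0

Others' total = 0. Even contributing 80 gives 80 < 160: no benefit either way.
Best response: 0.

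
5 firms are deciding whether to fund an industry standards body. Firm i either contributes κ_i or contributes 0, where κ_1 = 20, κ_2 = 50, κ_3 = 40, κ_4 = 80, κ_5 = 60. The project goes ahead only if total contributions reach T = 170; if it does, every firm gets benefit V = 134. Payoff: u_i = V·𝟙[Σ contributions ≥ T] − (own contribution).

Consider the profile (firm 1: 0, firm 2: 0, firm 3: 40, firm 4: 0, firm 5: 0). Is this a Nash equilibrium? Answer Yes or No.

No

Total = 40 < 170: not provided.
Firm 1 (pledges 0, payoff 0): pledging 20 → total 60, payoff -20. No gain.
Firm 2 (pledges 0, payoff 0): pledging 50 → total 90, payoff -50. No gain.
Firm 3 (pledges 40, payoff -40): dropping to 0 → total 0, payoff 0. Profitable deviation.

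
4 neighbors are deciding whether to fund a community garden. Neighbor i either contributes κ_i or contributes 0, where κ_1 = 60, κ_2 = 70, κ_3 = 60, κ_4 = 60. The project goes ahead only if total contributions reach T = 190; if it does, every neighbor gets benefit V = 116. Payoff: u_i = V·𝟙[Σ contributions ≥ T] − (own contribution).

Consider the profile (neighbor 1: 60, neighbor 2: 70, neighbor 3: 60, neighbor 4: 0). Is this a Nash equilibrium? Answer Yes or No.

Total = 190 ≥ 190: provided.
Neighbor 1 (pledges 60, payoff 56): dropping to 0 → total 130, payoff 0. No gain.
Neighbor 2 (pledges 70, payoff 46): dropping to 0 → total 120, payoff 0. No gain.
Neighbor 3 (pledges 60, payoff 56): dropping to 0 → total 130, payoff 0. No gain.
Neighbor 4 (pledges 0, payoff 116): pledging 60 → total 250, payoff 56. No gain.

Yes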